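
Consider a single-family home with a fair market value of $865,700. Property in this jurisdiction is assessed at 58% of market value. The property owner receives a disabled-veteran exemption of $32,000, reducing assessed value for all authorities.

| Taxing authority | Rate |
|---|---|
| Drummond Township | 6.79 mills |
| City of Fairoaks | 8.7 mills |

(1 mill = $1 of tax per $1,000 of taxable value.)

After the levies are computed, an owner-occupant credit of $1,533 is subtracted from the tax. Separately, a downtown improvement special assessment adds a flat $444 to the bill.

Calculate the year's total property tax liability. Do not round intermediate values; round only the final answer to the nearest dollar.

$6,193

Assessed value = $865,700 × 0.58 = $502,106
Taxable value = $502,106 − $32,000 = $470,106
Drummond Township: $470,106 × 0.00679 = $3,192.01974
City of Fairoaks: $470,106 × 0.0087 = $4,089.9222
Levies subtotal = $7,281.94194
After credit = $7,281.94194 − $1,533 = $5,748.94194
Total = $5,748.94194 + $444 = $6,192.94194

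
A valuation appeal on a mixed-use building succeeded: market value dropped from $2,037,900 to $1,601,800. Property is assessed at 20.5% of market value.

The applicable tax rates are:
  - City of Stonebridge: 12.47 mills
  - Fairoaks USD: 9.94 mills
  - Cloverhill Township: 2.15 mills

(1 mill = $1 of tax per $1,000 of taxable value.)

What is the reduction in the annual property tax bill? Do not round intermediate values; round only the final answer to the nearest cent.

Old assessed value = $2,037,900 × 0.205 = $417,769.5
New assessed value = $1,601,800 × 0.205 = $328,369
Combined rate = 0.01247 + 0.00994 + 0.00215 = 0.02456
Old tax = $417,769.5 × 0.02456 = $10,260.41892
New tax = $328,369 × 0.02456 = $8,064.74264
Reduction = $10,260.41892 − $8,064.74264 = $2,195.67628

$2,195.68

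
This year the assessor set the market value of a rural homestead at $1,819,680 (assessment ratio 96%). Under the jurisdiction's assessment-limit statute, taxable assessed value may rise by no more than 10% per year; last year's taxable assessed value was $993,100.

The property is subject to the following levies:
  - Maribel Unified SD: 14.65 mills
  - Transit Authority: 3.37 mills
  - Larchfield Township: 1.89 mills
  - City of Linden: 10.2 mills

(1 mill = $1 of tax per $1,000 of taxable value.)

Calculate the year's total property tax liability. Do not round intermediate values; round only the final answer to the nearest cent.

$32,892.47

Uncapped assessed value = $1,819,680 × 0.96 = $1,746,892.8
Cap limit = $993,100 × 1.1 = $1,092,410
Taxable assessed value = min($1,746,892.8, $1,092,410) = $1,092,410 (cap binds)
Maribel Unified SD: $1,092,410 × 0.01465 = $16,003.8065
Transit Authority: $1,092,410 × 0.00337 = $3,681.4217
Larchfield Township: $1,092,410 × 0.00189 = $2,064.6549
City of Linden: $1,092,410 × 0.0102 = $11,142.582
Total = $32,892.4651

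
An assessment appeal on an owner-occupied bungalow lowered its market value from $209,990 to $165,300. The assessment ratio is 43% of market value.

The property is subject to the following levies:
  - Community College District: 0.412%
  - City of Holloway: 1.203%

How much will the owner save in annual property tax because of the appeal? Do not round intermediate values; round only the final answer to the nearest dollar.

Old assessed value = $209,990 × 0.43 = $90,295.7
New assessed value = $165,300 × 0.43 = $71,079
Combined rate = 0.00412 + 0.01203 = 0.01615
Old tax = $90,295.7 × 0.01615 = $1,458.275555
New tax = $71,079 × 0.01615 = $1,147.92585
Reduction = $1,458.275555 − $1,147.92585 = $310.349705

$310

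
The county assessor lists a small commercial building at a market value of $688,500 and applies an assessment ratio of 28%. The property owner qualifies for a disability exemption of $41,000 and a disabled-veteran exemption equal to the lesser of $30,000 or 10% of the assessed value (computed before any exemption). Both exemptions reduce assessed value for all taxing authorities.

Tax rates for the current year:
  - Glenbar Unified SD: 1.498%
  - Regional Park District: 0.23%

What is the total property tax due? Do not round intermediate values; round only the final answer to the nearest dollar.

$2,290

Assessed value = $688,500 × 0.28 = $192,780
Disabled-veteran exemption = min($30,000, 10% × $192,780) = min($30,000, $19,278) = $19,278 (percentage binds)
Taxable value = $192,780 − $41,000 − $19,278 = $132,502
Glenbar Unified SD: $132,502 × 0.01498 = $1,984.87996
Regional Park District: $132,502 × 0.0023 = $304.7546
Total = $2,289.63456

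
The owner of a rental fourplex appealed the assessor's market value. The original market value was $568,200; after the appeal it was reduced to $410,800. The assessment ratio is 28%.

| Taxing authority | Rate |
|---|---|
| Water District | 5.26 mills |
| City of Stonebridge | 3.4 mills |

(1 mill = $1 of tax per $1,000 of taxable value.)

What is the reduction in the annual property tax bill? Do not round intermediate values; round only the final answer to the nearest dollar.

$382

Old assessed value = $568,200 × 0.28 = $159,096
New assessed value = $410,800 × 0.28 = $115,024
Combined rate = 0.00526 + 0.0034 = 0.00866
Old tax = $159,096 × 0.00866 = $1,377.77136
New tax = $115,024 × 0.00866 = $996.10784
Reduction = $1,377.77136 − $996.10784 = $381.66352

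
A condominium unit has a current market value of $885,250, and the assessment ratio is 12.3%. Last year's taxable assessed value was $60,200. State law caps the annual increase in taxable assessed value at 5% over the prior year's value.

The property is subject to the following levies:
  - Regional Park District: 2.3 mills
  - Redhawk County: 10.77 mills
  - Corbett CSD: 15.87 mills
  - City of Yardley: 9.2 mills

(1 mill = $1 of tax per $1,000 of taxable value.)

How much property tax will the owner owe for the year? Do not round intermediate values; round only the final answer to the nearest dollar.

Uncapped assessed value = $885,250 × 0.123 = $108,885.75
Cap limit = $60,200 × 1.05 = $63,210
Taxable assessed value = min($108,885.75, $63,210) = $63,210 (cap binds)
Regional Park District: $63,210 × 0.0023 = $145.383
Redhawk County: $63,210 × 0.01077 = $680.7717
Corbett CSD: $63,210 × 0.01587 = $1,003.1427
City of Yardley: $63,210 × 0.0092 = $581.532
Total = $2,410.8294

$2,411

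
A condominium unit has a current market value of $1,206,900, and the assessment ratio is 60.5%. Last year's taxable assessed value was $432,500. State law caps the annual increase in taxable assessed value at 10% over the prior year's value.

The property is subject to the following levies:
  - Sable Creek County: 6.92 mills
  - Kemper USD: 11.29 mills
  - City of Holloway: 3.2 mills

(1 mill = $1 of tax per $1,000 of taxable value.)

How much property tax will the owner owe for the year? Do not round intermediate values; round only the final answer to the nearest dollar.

Uncapped assessed value = $1,206,900 × 0.605 = $730,174.5
Cap limit = $432,500 × 1.1 = $475,750
Taxable assessed value = min($730,174.5, $475,750) = $475,750 (cap binds)
Sable Creek County: $475,750 × 0.00692 = $3,292.19
Kemper USD: $475,750 × 0.01129 = $5,371.2175
City of Holloway: $475,750 × 0.0032 = $1,522.4
Total = $10,185.8075

$10,186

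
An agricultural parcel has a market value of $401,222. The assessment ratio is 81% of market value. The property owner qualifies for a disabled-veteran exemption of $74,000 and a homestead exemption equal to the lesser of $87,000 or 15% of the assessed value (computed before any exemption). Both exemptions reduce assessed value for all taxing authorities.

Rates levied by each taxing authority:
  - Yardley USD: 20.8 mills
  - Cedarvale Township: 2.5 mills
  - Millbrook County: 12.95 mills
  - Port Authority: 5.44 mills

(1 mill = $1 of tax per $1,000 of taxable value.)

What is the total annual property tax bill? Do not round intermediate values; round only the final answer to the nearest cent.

Assessed value = $401,222 × 0.81 = $324,989.82
Homestead exemption = min($87,000, 15% × $324,989.82) = min($87,000, $48,748.473) = $48,748.473 (percentage binds)
Taxable value = $324,989.82 − $74,000 − $48,748.473 = $202,241.347
Yardley USD: $202,241.347 × 0.0208 = $4,206.6200176
Cedarvale Township: $202,241.347 × 0.0025 = $505.6033675
Millbrook County: $202,241.347 × 0.01295 = $2,619.02544365
Port Authority: $202,241.347 × 0.00544 = $1,100.19292768
Total = $8,431.44175643

$8,431.44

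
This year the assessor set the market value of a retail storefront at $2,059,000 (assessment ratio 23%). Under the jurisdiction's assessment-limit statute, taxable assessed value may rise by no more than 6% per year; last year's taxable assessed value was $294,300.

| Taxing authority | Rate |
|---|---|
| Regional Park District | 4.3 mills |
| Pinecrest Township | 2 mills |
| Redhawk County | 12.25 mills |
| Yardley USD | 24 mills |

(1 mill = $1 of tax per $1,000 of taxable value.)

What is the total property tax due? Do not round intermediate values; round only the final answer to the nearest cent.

$13,273.81

Uncapped assessed value = $2,059,000 × 0.23 = $473,570
Cap limit = $294,300 × 1.06 = $311,958
Taxable assessed value = min($473,570, $311,958) = $311,958 (cap binds)
Regional Park District: $311,958 × 0.0043 = $1,341.4194
Pinecrest Township: $311,958 × 0.002 = $623.916
Redhawk County: $311,958 × 0.01225 = $3,821.4855
Yardley USD: $311,958 × 0.024 = $7,486.992
Total = $13,273.8129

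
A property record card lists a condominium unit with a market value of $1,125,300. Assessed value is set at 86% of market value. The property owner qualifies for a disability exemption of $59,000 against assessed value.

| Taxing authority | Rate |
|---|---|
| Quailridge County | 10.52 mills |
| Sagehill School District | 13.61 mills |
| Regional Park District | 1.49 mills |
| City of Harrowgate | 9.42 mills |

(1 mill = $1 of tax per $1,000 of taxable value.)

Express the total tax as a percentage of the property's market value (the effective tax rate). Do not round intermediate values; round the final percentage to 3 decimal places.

2.830%

Assessed value = $1,125,300 × 0.86 = $967,758
Taxable value = $967,758 − $59,000 = $908,758
Quailridge County: $908,758 × 0.01052 = $9,560.13416
Sagehill School District: $908,758 × 0.01361 = $12,368.19638
Regional Park District: $908,758 × 0.00149 = $1,354.04942
City of Harrowgate: $908,758 × 0.00942 = $8,560.50036
Total tax = $31,842.88032
Effective rate = $31,842.88032 ÷ $1,125,300 = 2.830% of market value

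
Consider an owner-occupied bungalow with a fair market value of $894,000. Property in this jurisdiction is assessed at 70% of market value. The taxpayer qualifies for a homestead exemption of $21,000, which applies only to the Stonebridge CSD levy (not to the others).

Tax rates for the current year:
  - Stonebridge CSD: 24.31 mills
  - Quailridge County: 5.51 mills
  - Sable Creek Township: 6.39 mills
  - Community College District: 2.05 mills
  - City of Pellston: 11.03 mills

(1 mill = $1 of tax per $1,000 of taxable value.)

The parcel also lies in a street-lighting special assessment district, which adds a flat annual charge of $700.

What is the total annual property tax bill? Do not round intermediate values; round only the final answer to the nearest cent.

Assessed value = $894,000 × 0.7 = $625,800
Stonebridge CSD: ($625,800 − $21,000) × 0.02431 = $604,800 × 0.02431 = $14,702.688
Quailridge County: $625,800 × 0.00551 = $3,448.158
Sable Creek Township: $625,800 × 0.00639 = $3,998.862
Community College District: $625,800 × 0.00205 = $1,282.89
City of Pellston: $625,800 × 0.01103 = $6,902.574
Levies subtotal = $30,335.172
Total = $30,335.172 + $700 = $31,035.172

$31,035.17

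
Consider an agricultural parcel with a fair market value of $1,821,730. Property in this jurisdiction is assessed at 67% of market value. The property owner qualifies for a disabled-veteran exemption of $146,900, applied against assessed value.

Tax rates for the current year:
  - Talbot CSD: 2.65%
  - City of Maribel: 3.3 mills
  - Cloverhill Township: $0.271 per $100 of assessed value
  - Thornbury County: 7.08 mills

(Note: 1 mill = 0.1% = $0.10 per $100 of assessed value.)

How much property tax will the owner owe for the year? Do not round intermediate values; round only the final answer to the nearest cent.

$42,506.16

Assessed value = $1,821,730 × 0.67 = $1,220,559.1
Taxable value = $1,220,559.1 − $146,900 = $1,073,659.1
Talbot CSD: $1,073,659.1 × 0.0265 = $28,451.96615
City of Maribel: $1,073,659.1 × 0.0033 = $3,543.07503
Cloverhill Township: $1,073,659.1 × 0.00271 = $2,909.616161
Thornbury County: $1,073,659.1 × 0.00708 = $7,601.506428
Total = $42,506.163769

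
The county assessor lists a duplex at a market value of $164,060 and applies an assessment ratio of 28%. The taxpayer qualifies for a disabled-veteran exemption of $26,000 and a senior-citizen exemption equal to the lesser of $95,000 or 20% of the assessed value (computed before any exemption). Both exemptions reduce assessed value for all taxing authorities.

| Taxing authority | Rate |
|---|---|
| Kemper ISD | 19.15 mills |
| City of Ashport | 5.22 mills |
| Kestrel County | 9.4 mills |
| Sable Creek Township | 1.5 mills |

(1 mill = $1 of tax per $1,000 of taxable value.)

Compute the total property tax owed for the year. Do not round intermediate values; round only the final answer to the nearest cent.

$379.13

Assessed value = $164,060 × 0.28 = $45,936.8
Senior-citizen exemption = min($95,000, 20% × $45,936.8) = min($95,000, $9,187.36) = $9,187.36 (percentage binds)
Taxable value = $45,936.8 − $26,000 − $9,187.36 = $10,749.44
Kemper ISD: $10,749.44 × 0.01915 = $205.851776
City of Ashport: $10,749.44 × 0.00522 = $56.1120768
Kestrel County: $10,749.44 × 0.0094 = $101.044736
Sable Creek Township: $10,749.44 × 0.0015 = $16.12416
Total = $379.1327488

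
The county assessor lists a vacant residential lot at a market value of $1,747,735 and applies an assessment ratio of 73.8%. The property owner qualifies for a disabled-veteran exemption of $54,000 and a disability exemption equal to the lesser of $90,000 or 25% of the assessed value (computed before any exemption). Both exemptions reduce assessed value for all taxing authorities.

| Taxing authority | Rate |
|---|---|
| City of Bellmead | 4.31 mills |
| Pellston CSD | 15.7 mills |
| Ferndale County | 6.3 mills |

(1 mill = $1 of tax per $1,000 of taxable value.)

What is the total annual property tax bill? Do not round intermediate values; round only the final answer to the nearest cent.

Assessed value = $1,747,735 × 0.738 = $1,289,828.43
Disability exemption = min($90,000, 25% × $1,289,828.43) = min($90,000, $322,457.1075) = $90,000 (dollar cap binds)
Taxable value = $1,289,828.43 − $54,000 − $90,000 = $1,145,828.43
City of Bellmead: $1,145,828.43 × 0.00431 = $4,938.5205333
Pellston CSD: $1,145,828.43 × 0.0157 = $17,989.506351
Ferndale County: $1,145,828.43 × 0.0063 = $7,218.719109
Total = $30,146.7459933

$30,146.75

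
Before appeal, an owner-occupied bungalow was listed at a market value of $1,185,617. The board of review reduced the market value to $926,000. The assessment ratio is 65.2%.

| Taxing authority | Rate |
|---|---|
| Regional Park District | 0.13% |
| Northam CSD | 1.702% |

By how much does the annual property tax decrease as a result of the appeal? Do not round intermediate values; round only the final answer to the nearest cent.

$3,101.03

Old assessed value = $1,185,617 × 0.652 = $773,022.284
New assessed value = $926,000 × 0.652 = $603,752
Combined rate = 0.0013 + 0.01702 = 0.01832
Old tax = $773,022.284 × 0.01832 = $14,161.76824288
New tax = $603,752 × 0.01832 = $11,060.73664
Reduction = $14,161.76824288 − $11,060.73664 = $3,101.03160288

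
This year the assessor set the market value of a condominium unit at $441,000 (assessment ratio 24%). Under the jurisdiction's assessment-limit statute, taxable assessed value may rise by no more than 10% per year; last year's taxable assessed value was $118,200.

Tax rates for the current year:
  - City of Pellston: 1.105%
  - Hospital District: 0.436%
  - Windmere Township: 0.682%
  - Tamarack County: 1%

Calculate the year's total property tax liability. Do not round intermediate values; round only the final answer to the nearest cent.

$3,411.22

Uncapped assessed value = $441,000 × 0.24 = $105,840
Cap limit = $118,200 × 1.1 = $130,020
Taxable assessed value = min($105,840, $130,020) = $105,840 (cap does not bind)
City of Pellston: $105,840 × 0.01105 = $1,169.532
Hospital District: $105,840 × 0.00436 = $461.4624
Windmere Township: $105,840 × 0.00682 = $721.8288
Tamarack County: $105,840 × 0.01 = $1,058.4
Total = $3,411.2232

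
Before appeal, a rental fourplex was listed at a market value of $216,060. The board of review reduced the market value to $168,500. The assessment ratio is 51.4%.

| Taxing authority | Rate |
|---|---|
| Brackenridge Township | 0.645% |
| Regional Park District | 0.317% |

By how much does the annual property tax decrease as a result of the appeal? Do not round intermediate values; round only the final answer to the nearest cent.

$235.17

Old assessed value = $216,060 × 0.514 = $111,054.84
New assessed value = $168,500 × 0.514 = $86,609
Combined rate = 0.00645 + 0.00317 = 0.00962
Old tax = $111,054.84 × 0.00962 = $1,068.3475608
New tax = $86,609 × 0.00962 = $833.17858
Reduction = $1,068.3475608 − $833.17858 = $235.1689808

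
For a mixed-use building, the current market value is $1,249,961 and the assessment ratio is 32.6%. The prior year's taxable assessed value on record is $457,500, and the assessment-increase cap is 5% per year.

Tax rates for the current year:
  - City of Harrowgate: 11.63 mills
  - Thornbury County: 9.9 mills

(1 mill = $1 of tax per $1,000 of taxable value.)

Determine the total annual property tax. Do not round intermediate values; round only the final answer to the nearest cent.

$8,773.20

Uncapped assessed value = $1,249,961 × 0.326 = $407,487.286
Cap limit = $457,500 × 1.05 = $480,375
Taxable assessed value = min($407,487.286, $480,375) = $407,487.286 (cap does not bind)
City of Harrowgate: $407,487.286 × 0.01163 = $4,739.07713618
Thornbury County: $407,487.286 × 0.0099 = $4,034.1241314
Total = $8,773.20126758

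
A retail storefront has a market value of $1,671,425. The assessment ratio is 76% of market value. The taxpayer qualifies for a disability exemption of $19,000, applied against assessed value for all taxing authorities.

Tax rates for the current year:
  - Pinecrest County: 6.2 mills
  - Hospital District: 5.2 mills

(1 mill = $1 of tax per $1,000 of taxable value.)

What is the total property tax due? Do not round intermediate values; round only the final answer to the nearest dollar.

$14,265

Assessed value = $1,671,425 × 0.76 = $1,270,283
Taxable value = $1,270,283 − $19,000 = $1,251,283
Pinecrest County: $1,251,283 × 0.0062 = $7,757.9546
Hospital District: $1,251,283 × 0.0052 = $6,506.6716
Total = $7,757.9546 + $6,506.6716 = $14,264.6262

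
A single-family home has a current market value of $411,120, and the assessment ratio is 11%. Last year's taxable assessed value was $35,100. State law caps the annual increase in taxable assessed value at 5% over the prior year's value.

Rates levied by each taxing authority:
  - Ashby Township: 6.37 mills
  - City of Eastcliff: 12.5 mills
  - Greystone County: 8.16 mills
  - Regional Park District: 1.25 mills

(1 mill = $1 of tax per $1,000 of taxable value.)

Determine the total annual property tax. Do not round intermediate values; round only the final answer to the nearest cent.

$1,042.26

Uncapped assessed value = $411,120 × 0.11 = $45,223.2
Cap limit = $35,100 × 1.05 = $36,855
Taxable assessed value = min($45,223.2, $36,855) = $36,855 (cap binds)
Ashby Township: $36,855 × 0.00637 = $234.76635
City of Eastcliff: $36,855 × 0.0125 = $460.6875
Greystone County: $36,855 × 0.00816 = $300.7368
Regional Park District: $36,855 × 0.00125 = $46.06875
Total = $1,042.2594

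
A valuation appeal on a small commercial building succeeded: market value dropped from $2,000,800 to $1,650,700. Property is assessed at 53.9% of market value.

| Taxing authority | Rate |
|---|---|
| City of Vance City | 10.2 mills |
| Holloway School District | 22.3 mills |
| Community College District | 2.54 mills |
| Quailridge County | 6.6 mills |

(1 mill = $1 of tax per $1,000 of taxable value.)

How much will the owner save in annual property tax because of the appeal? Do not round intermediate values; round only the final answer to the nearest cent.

Old assessed value = $2,000,800 × 0.539 = $1,078,431.2
New assessed value = $1,650,700 × 0.539 = $889,727.3
Combined rate = 0.0102 + 0.0223 + 0.00254 + 0.0066 = 0.04164
Old tax = $1,078,431.2 × 0.04164 = $44,905.875168
New tax = $889,727.3 × 0.04164 = $37,048.244772
Reduction = $44,905.875168 − $37,048.244772 = $7,857.630396

$7,857.63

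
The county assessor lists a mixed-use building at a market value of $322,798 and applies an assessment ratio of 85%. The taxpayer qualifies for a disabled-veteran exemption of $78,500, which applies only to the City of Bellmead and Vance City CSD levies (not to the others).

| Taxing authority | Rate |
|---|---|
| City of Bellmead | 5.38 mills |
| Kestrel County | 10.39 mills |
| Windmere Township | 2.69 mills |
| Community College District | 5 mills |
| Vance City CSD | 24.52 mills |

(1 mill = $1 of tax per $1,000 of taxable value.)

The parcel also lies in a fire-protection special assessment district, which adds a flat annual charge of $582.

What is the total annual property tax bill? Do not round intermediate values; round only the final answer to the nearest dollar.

Assessed value = $322,798 × 0.85 = $274,378.3
City of Bellmead: ($274,378.3 − $78,500) × 0.00538 = $195,878.3 × 0.00538 = $1,053.825254
Kestrel County: $274,378.3 × 0.01039 = $2,850.790537
Windmere Township: $274,378.3 × 0.00269 = $738.077627
Community College District: $274,378.3 × 0.005 = $1,371.8915
Vance City CSD: ($274,378.3 − $78,500) × 0.02452 = $195,878.3 × 0.02452 = $4,802.935916
Levies subtotal = $10,817.520834
Total = $10,817.520834 + $582 = $11,399.520834

$11,400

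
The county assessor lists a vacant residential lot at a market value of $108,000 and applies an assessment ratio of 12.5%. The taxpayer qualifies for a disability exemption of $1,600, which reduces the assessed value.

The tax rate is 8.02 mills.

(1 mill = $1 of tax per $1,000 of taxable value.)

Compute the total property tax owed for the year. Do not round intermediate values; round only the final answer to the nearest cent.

Assessed value = $108,000 × 0.125 = $13,500
Taxable value = $13,500 − $1,600 = $11,900
Tax = $11,900 × 0.00802 = $95.438

$95.44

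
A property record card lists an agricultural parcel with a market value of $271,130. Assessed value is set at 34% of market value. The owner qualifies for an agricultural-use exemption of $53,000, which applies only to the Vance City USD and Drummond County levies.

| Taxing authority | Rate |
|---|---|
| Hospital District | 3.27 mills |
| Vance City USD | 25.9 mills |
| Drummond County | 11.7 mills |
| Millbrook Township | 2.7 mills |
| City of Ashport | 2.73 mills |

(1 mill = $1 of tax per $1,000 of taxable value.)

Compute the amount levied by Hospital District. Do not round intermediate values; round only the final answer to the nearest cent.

Assessed value = $271,130 × 0.34 = $92,184.2
Hospital District taxable value = $92,184.2 (exemption does not apply)
Hospital District levy = $92,184.2 × 0.00327 = $301.442334

$301.44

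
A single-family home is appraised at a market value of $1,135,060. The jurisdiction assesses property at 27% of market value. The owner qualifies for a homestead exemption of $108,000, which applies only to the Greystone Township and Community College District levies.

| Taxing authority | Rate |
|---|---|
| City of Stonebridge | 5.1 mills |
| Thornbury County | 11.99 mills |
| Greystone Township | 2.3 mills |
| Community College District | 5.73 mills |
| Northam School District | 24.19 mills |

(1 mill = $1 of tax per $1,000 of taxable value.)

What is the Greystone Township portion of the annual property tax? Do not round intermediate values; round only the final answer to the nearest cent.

$456.47

Assessed value = $1,135,060 × 0.27 = $306,466.2
Greystone Township taxable value = $306,466.2 − $108,000 = $198,466.2
Greystone Township levy = $198,466.2 × 0.0023 = $456.47226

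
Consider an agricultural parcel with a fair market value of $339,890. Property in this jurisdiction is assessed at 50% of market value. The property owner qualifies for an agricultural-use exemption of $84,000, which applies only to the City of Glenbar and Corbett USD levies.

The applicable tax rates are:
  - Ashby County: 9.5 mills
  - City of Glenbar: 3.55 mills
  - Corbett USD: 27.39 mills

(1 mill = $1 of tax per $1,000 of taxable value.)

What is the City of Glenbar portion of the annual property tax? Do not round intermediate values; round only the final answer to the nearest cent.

$305.10

Assessed value = $339,890 × 0.5 = $169,945
City of Glenbar taxable value = $169,945 − $84,000 = $85,945
City of Glenbar levy = $85,945 × 0.00355 = $305.10475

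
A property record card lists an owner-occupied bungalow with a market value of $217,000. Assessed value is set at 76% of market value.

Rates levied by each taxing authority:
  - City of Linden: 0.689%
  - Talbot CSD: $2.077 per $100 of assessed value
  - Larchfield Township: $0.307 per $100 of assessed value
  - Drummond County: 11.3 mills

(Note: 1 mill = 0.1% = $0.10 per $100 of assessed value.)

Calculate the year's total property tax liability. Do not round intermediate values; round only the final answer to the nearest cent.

Assessed value = $217,000 × 0.76 = $164,920
City of Linden: $164,920 × 0.00689 = $1,136.2988
Talbot CSD: $164,920 × 0.02077 = $3,425.3884
Larchfield Township: $164,920 × 0.00307 = $506.3044
Drummond County: $164,920 × 0.0113 = $1,863.596
Total = $6,931.5876

$6,931.59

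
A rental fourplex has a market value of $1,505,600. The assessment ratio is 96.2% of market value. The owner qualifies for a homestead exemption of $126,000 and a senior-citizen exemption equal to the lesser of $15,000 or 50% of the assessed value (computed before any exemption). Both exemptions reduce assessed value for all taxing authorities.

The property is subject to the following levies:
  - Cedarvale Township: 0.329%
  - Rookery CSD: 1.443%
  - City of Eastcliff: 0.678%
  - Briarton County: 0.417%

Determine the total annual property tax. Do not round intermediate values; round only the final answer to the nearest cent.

Assessed value = $1,505,600 × 0.962 = $1,448,387.2
Senior-citizen exemption = min($15,000, 50% × $1,448,387.2) = min($15,000, $724,193.6) = $15,000 (dollar cap binds)
Taxable value = $1,448,387.2 − $126,000 − $15,000 = $1,307,387.2
Cedarvale Township: $1,307,387.2 × 0.00329 = $4,301.303888
Rookery CSD: $1,307,387.2 × 0.01443 = $18,865.597296
City of Eastcliff: $1,307,387.2 × 0.00678 = $8,864.085216
Briarton County: $1,307,387.2 × 0.00417 = $5,451.804624
Total = $37,482.791024

$37,482.79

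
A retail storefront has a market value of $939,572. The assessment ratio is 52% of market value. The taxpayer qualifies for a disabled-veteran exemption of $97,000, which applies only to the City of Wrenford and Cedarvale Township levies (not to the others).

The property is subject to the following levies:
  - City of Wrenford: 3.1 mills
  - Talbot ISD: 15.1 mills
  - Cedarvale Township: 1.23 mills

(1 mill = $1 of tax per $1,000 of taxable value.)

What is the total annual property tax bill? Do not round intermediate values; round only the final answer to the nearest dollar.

Assessed value = $939,572 × 0.52 = $488,577.44
City of Wrenford: ($488,577.44 − $97,000) × 0.0031 = $391,577.44 × 0.0031 = $1,213.890064
Talbot ISD: $488,577.44 × 0.0151 = $7,377.519344
Cedarvale Township: ($488,577.44 − $97,000) × 0.00123 = $391,577.44 × 0.00123 = $481.6402512
Total = $9,073.0496592

$9,073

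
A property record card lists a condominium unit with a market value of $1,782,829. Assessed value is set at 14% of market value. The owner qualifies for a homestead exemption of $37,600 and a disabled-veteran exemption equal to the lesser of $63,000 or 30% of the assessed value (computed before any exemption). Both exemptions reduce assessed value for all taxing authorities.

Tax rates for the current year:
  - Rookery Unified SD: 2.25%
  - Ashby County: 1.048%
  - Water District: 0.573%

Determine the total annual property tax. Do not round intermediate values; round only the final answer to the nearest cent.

$5,767.64

Assessed value = $1,782,829 × 0.14 = $249,596.06
Disabled-veteran exemption = min($63,000, 30% × $249,596.06) = min($63,000, $74,878.818) = $63,000 (dollar cap binds)
Taxable value = $249,596.06 − $37,600 − $63,000 = $148,996.06
Rookery Unified SD: $148,996.06 × 0.0225 = $3,352.41135
Ashby County: $148,996.06 × 0.01048 = $1,561.4787088
Water District: $148,996.06 × 0.00573 = $853.7474238
Total = $5,767.6374826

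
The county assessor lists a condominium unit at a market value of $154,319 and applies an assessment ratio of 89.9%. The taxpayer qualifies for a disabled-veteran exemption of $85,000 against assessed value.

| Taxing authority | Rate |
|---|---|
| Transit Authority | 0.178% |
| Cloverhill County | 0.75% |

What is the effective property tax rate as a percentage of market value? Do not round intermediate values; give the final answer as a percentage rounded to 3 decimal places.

Assessed value = $154,319 × 0.899 = $138,732.781
Taxable value = $138,732.781 − $85,000 = $53,732.781
Transit Authority: $53,732.781 × 0.00178 = $95.64435018
Cloverhill County: $53,732.781 × 0.0075 = $402.9958575
Total tax = $498.64020768
Effective rate = $498.64020768 ÷ $154,319 = 0.323% of market value

0.323%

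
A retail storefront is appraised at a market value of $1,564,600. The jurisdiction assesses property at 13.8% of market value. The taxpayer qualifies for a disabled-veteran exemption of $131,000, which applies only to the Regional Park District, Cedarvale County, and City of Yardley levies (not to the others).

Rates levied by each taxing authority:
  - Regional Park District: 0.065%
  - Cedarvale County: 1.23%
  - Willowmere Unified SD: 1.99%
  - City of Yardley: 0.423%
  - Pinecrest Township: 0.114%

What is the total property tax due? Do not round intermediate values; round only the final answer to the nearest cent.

Assessed value = $1,564,600 × 0.138 = $215,914.8
Regional Park District: ($215,914.8 − $131,000) × 0.00065 = $84,914.8 × 0.00065 = $55.19462
Cedarvale County: ($215,914.8 − $131,000) × 0.0123 = $84,914.8 × 0.0123 = $1,044.45204
Willowmere Unified SD: $215,914.8 × 0.0199 = $4,296.70452
City of Yardley: ($215,914.8 − $131,000) × 0.00423 = $84,914.8 × 0.00423 = $359.189604
Pinecrest Township: $215,914.8 × 0.00114 = $246.142872
Total = $6,001.683656

$6,001.68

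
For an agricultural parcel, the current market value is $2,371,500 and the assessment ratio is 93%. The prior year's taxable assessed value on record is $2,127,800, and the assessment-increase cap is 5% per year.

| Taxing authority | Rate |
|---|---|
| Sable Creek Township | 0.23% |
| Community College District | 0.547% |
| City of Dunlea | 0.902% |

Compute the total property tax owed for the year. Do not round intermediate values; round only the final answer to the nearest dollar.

Uncapped assessed value = $2,371,500 × 0.93 = $2,205,495
Cap limit = $2,127,800 × 1.05 = $2,234,190
Taxable assessed value = min($2,205,495, $2,234,190) = $2,205,495 (cap does not bind)
Sable Creek Township: $2,205,495 × 0.0023 = $5,072.6385
Community College District: $2,205,495 × 0.00547 = $12,064.05765
City of Dunlea: $2,205,495 × 0.00902 = $19,893.5649
Total = $37,030.26105

$37,030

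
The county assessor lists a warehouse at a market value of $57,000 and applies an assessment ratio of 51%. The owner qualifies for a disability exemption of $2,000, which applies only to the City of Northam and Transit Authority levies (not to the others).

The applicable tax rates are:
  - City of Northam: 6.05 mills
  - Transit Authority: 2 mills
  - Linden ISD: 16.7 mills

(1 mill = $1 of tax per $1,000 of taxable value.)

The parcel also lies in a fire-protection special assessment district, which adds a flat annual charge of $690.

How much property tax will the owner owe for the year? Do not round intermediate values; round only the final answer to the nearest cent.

$1,393.38

Assessed value = $57,000 × 0.51 = $29,070
City of Northam: ($29,070 − $2,000) × 0.00605 = $27,070 × 0.00605 = $163.7735
Transit Authority: ($29,070 − $2,000) × 0.002 = $27,070 × 0.002 = $54.14
Linden ISD: $29,070 × 0.0167 = $485.469
Levies subtotal = $703.3825
Total = $703.3825 + $690 = $1,393.3825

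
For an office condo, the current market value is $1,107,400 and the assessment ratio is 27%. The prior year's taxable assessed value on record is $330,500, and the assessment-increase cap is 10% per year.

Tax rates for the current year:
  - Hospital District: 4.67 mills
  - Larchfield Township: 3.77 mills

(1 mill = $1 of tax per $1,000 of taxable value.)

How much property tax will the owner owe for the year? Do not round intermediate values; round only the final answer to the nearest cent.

$2,523.54

Uncapped assessed value = $1,107,400 × 0.27 = $298,998
Cap limit = $330,500 × 1.1 = $363,550
Taxable assessed value = min($298,998, $363,550) = $298,998 (cap does not bind)
Hospital District: $298,998 × 0.00467 = $1,396.32066
Larchfield Township: $298,998 × 0.00377 = $1,127.22246
Total = $2,523.54312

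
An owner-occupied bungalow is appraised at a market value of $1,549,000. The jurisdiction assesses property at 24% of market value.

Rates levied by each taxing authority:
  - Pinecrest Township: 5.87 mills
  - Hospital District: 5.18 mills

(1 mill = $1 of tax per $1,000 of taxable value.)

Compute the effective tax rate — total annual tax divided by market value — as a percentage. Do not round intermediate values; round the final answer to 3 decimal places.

0.265%

Assessed value = $1,549,000 × 0.24 = $371,760
Pinecrest Township: $371,760 × 0.00587 = $2,182.2312
Hospital District: $371,760 × 0.00518 = $1,925.7168
Total tax = $4,107.948
Effective rate = $4,107.948 ÷ $1,549,000 = 0.265% of market value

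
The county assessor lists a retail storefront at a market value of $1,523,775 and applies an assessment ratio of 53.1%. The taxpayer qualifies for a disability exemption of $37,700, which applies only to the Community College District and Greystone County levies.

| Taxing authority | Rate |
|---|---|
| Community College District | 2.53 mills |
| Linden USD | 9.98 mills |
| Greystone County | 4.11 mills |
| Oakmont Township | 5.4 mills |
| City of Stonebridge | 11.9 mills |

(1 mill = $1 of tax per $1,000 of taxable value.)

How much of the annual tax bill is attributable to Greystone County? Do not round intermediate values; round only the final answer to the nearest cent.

$3,170.55

Assessed value = $1,523,775 × 0.531 = $809,124.525
Greystone County taxable value = $809,124.525 − $37,700 = $771,424.525
Greystone County levy = $771,424.525 × 0.00411 = $3,170.55479775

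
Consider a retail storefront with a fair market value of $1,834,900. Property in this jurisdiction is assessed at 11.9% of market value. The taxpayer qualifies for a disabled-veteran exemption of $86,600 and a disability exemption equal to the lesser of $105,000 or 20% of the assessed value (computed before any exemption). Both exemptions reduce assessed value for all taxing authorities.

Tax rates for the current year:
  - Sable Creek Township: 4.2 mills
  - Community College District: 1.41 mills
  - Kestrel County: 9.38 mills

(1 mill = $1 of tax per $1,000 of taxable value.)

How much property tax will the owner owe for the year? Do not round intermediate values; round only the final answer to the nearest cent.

Assessed value = $1,834,900 × 0.119 = $218,353.1
Disability exemption = min($105,000, 20% × $218,353.1) = min($105,000, $43,670.62) = $43,670.62 (percentage binds)
Taxable value = $218,353.1 − $86,600 − $43,670.62 = $88,082.48
Sable Creek Township: $88,082.48 × 0.0042 = $369.946416
Community College District: $88,082.48 × 0.00141 = $124.1962968
Kestrel County: $88,082.48 × 0.00938 = $826.2136624
Total = $1,320.3563752

$1,320.36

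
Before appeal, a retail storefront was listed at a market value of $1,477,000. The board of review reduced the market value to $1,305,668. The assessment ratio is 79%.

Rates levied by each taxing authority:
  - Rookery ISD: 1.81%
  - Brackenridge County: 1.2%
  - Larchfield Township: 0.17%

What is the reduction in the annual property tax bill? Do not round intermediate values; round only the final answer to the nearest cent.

Old assessed value = $1,477,000 × 0.79 = $1,166,830
New assessed value = $1,305,668 × 0.79 = $1,031,477.72
Combined rate = 0.0181 + 0.012 + 0.0017 = 0.0318
Old tax = $1,166,830 × 0.0318 = $37,105.194
New tax = $1,031,477.72 × 0.0318 = $32,800.991496
Reduction = $37,105.194 − $32,800.991496 = $4,304.202504

$4,304.20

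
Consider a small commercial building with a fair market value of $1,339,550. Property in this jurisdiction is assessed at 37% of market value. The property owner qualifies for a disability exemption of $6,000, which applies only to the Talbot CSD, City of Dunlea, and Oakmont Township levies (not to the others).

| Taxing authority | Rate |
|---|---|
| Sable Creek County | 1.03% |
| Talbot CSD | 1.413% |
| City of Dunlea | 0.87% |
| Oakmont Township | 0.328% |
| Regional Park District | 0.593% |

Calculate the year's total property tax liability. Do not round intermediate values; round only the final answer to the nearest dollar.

$20,828

Assessed value = $1,339,550 × 0.37 = $495,633.5
Sable Creek County: $495,633.5 × 0.0103 = $5,105.02505
Talbot CSD: ($495,633.5 − $6,000) × 0.01413 = $489,633.5 × 0.01413 = $6,918.521355
City of Dunlea: ($495,633.5 − $6,000) × 0.0087 = $489,633.5 × 0.0087 = $4,259.81145
Oakmont Township: ($495,633.5 − $6,000) × 0.00328 = $489,633.5 × 0.00328 = $1,605.99788
Regional Park District: $495,633.5 × 0.00593 = $2,939.106655
Total = $20,828.46239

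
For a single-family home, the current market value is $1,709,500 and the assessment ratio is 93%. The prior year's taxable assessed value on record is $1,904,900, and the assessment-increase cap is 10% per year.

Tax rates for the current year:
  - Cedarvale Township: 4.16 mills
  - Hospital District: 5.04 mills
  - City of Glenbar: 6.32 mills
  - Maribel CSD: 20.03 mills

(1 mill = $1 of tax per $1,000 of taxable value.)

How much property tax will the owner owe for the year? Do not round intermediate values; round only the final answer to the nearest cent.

$56,518.63

Uncapped assessed value = $1,709,500 × 0.93 = $1,589,835
Cap limit = $1,904,900 × 1.1 = $2,095,390
Taxable assessed value = min($1,589,835, $2,095,390) = $1,589,835 (cap does not bind)
Cedarvale Township: $1,589,835 × 0.00416 = $6,613.7136
Hospital District: $1,589,835 × 0.00504 = $8,012.7684
City of Glenbar: $1,589,835 × 0.00632 = $10,047.7572
Maribel CSD: $1,589,835 × 0.02003 = $31,844.39505
Total = $56,518.63425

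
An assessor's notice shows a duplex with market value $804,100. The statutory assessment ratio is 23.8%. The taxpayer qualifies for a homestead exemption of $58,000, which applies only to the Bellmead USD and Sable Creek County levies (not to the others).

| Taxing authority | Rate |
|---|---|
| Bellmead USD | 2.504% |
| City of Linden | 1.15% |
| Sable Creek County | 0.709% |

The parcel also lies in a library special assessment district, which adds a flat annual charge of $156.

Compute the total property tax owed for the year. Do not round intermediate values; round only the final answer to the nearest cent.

$6,642.19

Assessed value = $804,100 × 0.238 = $191,375.8
Bellmead USD: ($191,375.8 − $58,000) × 0.02504 = $133,375.8 × 0.02504 = $3,339.730032
City of Linden: $191,375.8 × 0.0115 = $2,200.8217
Sable Creek County: ($191,375.8 − $58,000) × 0.00709 = $133,375.8 × 0.00709 = $945.634422
Levies subtotal = $6,486.186154
Total = $6,486.186154 + $156 = $6,642.186154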